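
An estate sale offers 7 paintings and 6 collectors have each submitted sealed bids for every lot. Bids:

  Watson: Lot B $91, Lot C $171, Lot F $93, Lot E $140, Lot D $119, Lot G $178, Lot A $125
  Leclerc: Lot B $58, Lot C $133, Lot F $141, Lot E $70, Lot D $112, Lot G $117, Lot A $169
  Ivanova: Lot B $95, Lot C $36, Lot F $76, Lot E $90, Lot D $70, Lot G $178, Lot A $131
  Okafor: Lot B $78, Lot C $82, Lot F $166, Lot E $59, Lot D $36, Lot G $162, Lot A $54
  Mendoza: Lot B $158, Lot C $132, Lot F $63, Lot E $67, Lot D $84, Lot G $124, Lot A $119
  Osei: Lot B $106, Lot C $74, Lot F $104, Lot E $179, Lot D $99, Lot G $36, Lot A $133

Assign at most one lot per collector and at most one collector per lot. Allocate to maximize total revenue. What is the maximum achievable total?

Max total: $1021

Optimal: Watson→Lot C ($171), Leclerc→Lot A ($169), Ivanova→Lot G ($178), Okafor→Lot F ($166), Mendoza→Lot B ($158), Osei→Lot E ($179) — total 171+169+178+166+158+179 = $1021.
Max-entry greedy (repeatedly take the single best remaining cell) gives $920, worse by 101.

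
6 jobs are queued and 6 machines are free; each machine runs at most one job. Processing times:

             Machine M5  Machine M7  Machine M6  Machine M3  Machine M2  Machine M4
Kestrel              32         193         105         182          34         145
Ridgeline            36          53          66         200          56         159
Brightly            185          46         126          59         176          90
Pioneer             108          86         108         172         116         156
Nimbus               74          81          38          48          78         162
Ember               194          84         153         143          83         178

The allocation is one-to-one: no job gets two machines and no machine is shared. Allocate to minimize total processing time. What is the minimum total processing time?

This is a one-to-one assignment (minimum-cost bipartite matching).
Optimal: Kestrel→Machine M2 (34 min), Ridgeline→Machine M5 (36 min), Brightly→Machine M4 (90 min), Pioneer→Machine M6 (108 min), Nimbus→Machine M3 (48 min), Ember→Machine M7 (84 min) — total 34+36+90+108+48+84 = 400 min.
Min-entry greedy (repeatedly take the single cheapest remaining cell) gives 471 min, worse by 71.
Every other assignment is strictly worse.

Minimum total: 400 min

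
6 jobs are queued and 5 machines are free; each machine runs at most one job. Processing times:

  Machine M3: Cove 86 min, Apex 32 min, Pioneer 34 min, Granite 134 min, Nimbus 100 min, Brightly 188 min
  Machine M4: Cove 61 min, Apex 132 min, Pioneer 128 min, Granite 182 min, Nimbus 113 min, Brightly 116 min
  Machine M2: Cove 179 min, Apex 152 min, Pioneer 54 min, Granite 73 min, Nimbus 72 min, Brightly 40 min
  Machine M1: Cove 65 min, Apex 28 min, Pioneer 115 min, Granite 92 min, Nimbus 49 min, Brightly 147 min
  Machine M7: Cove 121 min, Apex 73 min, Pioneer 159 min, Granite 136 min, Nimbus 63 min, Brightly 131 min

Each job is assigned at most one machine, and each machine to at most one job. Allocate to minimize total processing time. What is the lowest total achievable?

This is a one-to-one assignment (minimum-cost bipartite matching).
Optimal: Pioneer→Machine M3 (34 min), Cove→Machine M4 (61 min), Brightly→Machine M2 (40 min), Apex→Machine M1 (28 min), Nimbus→Machine M7 (63 min) — total 34+61+40+28+63 = 226 min.

Minimum total: 226 min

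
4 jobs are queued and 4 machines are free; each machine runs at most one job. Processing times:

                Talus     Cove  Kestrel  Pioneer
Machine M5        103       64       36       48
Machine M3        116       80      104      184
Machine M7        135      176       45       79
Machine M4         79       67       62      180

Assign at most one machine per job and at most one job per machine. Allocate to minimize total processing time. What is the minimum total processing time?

Optimal: Talus→Machine M4 (79 min), Cove→Machine M3 (80 min), Kestrel→Machine M7 (45 min), Pioneer→Machine M5 (48 min) — total 79+80+45+48 = 252 min.
Row-greedy (each job in turn takes its cheapest remaining machine) gives 372 min, worse by 120.
Swapping Cove↔Kestrel (Cove→Machine M7 176 min, Kestrel→Machine M3 104 min) adds 155.

Minimum total: 252 min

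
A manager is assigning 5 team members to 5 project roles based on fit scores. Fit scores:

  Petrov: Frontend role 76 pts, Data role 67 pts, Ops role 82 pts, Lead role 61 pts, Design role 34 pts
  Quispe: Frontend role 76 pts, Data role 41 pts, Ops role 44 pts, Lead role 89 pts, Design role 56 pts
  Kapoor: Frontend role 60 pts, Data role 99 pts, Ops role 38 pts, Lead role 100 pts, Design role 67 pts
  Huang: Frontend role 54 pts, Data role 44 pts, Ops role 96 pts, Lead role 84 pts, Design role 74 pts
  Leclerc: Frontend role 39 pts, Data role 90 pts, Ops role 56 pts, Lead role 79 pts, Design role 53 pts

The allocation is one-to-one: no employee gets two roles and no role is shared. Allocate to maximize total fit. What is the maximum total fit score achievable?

This is the linear assignment problem.
Optimal: Petrov→Ops role (82 pts), Quispe→Frontend role (76 pts), Kapoor→Lead role (100 pts), Huang→Design role (74 pts), Leclerc→Data role (90 pts) — total 82+76+100+74+90 = 422 pts.
Row-greedy (each employee in turn takes its best remaining role) gives 383 pts, worse by 39.
No other one-to-one assignment exceeds 422 pts.

Maximum total: 422 pts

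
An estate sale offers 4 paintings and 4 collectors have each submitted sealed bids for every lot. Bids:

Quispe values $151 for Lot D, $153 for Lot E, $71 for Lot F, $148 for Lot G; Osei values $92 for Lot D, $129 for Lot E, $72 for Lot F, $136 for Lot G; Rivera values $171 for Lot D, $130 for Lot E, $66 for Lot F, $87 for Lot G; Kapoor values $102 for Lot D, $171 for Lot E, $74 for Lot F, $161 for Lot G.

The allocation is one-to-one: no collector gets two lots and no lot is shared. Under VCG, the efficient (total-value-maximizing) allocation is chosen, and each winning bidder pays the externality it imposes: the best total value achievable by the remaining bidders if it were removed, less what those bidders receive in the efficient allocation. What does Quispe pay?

Quispe pays $64.

Efficient allocation: Quispe→Lot G ($148), Osei→Lot F ($72), Rivera→Lot D ($171), Kapoor→Lot E ($171); total welfare W = $562.
Quispe receives Lot G at value $148, so the others get W − 148 = $414.
Without Quispe: best allocation of the remaining 3 bidders over all 4 lots is Osei→Lot G ($136), Rivera→Lot D ($171), Kapoor→Lot E ($171), total $478.
VCG payment = (others' best without Quispe) − (others' welfare with Quispe) = 478 − 414 = $64.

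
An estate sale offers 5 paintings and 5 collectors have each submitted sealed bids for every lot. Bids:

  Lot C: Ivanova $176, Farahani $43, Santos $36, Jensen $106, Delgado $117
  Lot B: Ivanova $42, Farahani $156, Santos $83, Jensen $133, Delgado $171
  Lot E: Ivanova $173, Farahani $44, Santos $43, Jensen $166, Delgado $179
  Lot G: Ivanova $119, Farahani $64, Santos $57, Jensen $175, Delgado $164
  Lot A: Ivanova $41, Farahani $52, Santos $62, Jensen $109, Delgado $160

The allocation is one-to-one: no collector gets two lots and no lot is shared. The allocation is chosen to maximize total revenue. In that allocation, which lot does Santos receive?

Santos receives Lot A.

This is the linear assignment problem.
Optimal: Ivanova→Lot C ($176), Farahani→Lot B ($156), Santos→Lot A ($62), Jensen→Lot G ($175), Delgado→Lot E ($179) — total 176+156+62+175+179 = $748.
Column-greedy (each lot in turn goes to its best remaining collector) gives $639, worse by 109.
Next-best assignment: Ivanova→Lot C, Farahani→Lot B, Santos→Lot A, Jensen→Lot E, Delgado→Lot G = $724.
Santos's own top lot is Lot B ($83), but forcing Santos→Lot B and reassigning the rest optimally gives only $665 — worse by 83.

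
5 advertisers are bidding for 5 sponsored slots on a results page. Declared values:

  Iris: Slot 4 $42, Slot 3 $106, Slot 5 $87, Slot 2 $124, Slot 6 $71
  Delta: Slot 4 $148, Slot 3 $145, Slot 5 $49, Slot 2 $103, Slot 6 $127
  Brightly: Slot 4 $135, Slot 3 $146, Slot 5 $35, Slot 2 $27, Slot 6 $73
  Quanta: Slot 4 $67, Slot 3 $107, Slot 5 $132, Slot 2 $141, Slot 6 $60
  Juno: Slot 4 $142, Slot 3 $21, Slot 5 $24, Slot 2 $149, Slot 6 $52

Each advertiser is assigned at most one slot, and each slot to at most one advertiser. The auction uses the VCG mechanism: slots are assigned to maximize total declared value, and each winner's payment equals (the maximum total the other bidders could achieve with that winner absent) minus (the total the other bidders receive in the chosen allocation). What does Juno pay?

Efficient allocation: Iris→Slot 2 ($124), Delta→Slot 6 ($127), Brightly→Slot 3 ($146), Quanta→Slot 5 ($132), Juno→Slot 4 ($142); total welfare W = $671.
Juno receives Slot 4 at value $142, so the others get W − 142 = $529.
Without Juno: best allocation of the remaining 4 bidders over all 5 slots is Iris→Slot 2 ($124), Delta→Slot 4 ($148), Brightly→Slot 3 ($146), Quanta→Slot 5 ($132), total $550.
VCG payment = (others' best without Juno) − (others' welfare with Juno) = 550 − 529 = $21.

Juno pays $21.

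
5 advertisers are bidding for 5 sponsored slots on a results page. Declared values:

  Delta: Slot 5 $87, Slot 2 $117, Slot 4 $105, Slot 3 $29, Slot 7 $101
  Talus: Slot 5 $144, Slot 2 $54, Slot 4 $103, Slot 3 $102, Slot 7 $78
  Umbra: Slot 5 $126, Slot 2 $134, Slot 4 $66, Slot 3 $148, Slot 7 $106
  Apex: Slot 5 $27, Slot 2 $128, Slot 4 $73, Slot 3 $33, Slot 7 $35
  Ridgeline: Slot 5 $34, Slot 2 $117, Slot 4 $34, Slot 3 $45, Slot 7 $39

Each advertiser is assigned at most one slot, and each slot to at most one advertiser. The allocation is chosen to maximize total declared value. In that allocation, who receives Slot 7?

This is a one-to-one assignment (maximum-weight bipartite matching).
Optimal: Delta→Slot 7 ($101), Talus→Slot 5 ($144), Umbra→Slot 3 ($148), Apex→Slot 4 ($73), Ridgeline→Slot 2 ($117) — total 101+144+148+73+117 = $583.
Column-greedy (each slot in turn goes to its best remaining advertiser) gives $463, worse by 120.
Swapping Apex↔Delta (Apex→Slot 7 $35, Delta→Slot 4 $105) loses 34.
Every other assignment is strictly worse.
Delta's own top slot is Slot 2 ($117), but forcing Delta→Slot 2 and reassigning the rest optimally gives only $521 — worse by 62.

Delta receives Slot 7.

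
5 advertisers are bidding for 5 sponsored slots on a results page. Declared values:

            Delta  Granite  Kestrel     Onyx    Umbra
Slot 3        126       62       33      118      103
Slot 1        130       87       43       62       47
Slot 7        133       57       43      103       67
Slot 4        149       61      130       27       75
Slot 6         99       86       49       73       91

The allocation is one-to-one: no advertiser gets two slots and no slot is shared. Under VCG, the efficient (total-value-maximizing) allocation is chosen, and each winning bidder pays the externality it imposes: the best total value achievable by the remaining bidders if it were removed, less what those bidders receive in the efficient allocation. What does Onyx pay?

Efficient allocation: Delta→Slot 7 ($133), Granite→Slot 1 ($87), Kestrel→Slot 4 ($130), Onyx→Slot 3 ($118), Umbra→Slot 6 ($91); total welfare W = $559.
Onyx receives Slot 3 at value $118, so the others get W − 118 = $441.
Without Onyx: best allocation of the remaining 4 bidders over all 5 slots is Delta→Slot 7 ($133), Granite→Slot 1 ($87), Kestrel→Slot 4 ($130), Umbra→Slot 3 ($103), total $453.
VCG payment = (others' best without Onyx) − (others' welfare with Onyx) = 453 − 441 = $12.

Onyx pays $12.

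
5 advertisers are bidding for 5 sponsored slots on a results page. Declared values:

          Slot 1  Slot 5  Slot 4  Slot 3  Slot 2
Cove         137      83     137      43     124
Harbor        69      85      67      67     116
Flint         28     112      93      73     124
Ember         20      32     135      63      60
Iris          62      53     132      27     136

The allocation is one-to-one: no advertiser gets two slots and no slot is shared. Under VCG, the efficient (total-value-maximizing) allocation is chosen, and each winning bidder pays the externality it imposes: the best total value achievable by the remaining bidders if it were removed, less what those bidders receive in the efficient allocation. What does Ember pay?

Efficient allocation: Cove→Slot 1 ($137), Harbor→Slot 3 ($67), Flint→Slot 5 ($112), Ember→Slot 4 ($135), Iris→Slot 2 ($136); total welfare W = $587.
Ember receives Slot 4 at value $135, so the others get W − 135 = $452.
Without Ember: best allocation of the remaining 4 bidders over all 5 slots is Cove→Slot 1 ($137), Harbor→Slot 2 ($116), Flint→Slot 5 ($112), Iris→Slot 4 ($132), total $497.
VCG payment = (others' best without Ember) − (others' welfare with Ember) = 497 − 452 = $45.

Ember pays $45.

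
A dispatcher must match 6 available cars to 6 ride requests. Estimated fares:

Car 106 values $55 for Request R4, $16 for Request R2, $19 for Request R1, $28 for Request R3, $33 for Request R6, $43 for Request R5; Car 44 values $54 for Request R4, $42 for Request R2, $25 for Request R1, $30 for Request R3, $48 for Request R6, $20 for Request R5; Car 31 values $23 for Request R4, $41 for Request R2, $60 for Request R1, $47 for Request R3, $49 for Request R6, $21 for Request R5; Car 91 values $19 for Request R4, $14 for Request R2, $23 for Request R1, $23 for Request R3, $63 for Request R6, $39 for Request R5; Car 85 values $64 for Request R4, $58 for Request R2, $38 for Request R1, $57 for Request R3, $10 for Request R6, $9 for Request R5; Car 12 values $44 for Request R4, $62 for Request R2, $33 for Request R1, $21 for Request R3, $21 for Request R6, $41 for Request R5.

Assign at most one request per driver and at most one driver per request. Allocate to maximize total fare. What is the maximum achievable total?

Optimal: Car 106→Request R5 ($43), Car 44→Request R4 ($54), Car 31→Request R1 ($60), Car 91→Request R6 ($63), Car 85→Request R3 ($57), Car 12→Request R2 ($62) — total 43+54+60+63+57+62 = $339.

Maximum total: $339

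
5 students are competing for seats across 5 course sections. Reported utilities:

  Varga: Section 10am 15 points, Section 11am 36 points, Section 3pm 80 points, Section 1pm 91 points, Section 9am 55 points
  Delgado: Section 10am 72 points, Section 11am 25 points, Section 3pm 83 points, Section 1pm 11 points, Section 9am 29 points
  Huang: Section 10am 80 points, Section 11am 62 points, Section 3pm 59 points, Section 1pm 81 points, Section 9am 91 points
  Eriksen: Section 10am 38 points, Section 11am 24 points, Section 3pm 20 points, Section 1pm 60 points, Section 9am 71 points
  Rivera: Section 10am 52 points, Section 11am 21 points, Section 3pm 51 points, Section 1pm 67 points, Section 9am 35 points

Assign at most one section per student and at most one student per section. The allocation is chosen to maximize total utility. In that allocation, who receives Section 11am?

Optimal: Varga→Section 1pm (91 points), Delgado→Section 3pm (83 points), Huang→Section 11am (62 points), Eriksen→Section 9am (71 points), Rivera→Section 10am (52 points) — total 91+83+62+71+52 = 359 points.
Column-greedy (each section in turn goes to its best remaining student) gives 337 points, worse by 22.
Next-best assignment: Varga→Section 3pm, Delgado→Section 10am, Huang→Section 11am, Eriksen→Section 9am, Rivera→Section 1pm = 352 points.
Huang's own top section is Section 9am (91 points), but forcing Huang→Section 9am and reassigning the rest optimally gives only 341 points — worse by 18.

Huang receives Section 11am.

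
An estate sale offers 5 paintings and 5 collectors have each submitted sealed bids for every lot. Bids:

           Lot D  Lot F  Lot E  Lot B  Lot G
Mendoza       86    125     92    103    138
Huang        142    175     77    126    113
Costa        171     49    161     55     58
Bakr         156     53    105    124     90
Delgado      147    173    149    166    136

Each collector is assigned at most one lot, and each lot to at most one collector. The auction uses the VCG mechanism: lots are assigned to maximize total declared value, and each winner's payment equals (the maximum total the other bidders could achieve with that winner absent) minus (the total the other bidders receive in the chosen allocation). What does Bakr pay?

Bakr pays $10.

Efficient allocation: Mendoza→Lot G ($138), Huang→Lot F ($175), Costa→Lot E ($161), Bakr→Lot D ($156), Delgado→Lot B ($166); total welfare W = $796.
Bakr receives Lot D at value $156, so the others get W − 156 = $640.
Without Bakr: best allocation of the remaining 4 bidders over all 5 lots is Mendoza→Lot G ($138), Huang→Lot F ($175), Costa→Lot D ($171), Delgado→Lot B ($166), total $650.
VCG payment = (others' best without Bakr) − (others' welfare with Bakr) = 650 − 640 = $10.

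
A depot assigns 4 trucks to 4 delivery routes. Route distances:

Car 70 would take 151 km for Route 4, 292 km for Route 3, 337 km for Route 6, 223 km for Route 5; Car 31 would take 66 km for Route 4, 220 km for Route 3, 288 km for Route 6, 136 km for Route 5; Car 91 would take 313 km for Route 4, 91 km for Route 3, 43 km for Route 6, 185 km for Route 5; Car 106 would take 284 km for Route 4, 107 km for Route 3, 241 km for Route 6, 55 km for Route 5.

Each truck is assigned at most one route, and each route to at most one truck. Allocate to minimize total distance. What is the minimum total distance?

This is the linear assignment problem.
Optimal: Car 70→Route 4 (151 km), Car 31→Route 5 (136 km), Car 91→Route 6 (43 km), Car 106→Route 3 (107 km) — total 151+136+43+107 = 437 km.
Column-greedy (each route in turn goes to its cheapest remaining truck) gives 621 km, worse by 184.
Next-best assignment: Car 70→Route 5, Car 31→Route 4, Car 91→Route 6, Car 106→Route 3 = 439 km.
Checked against all permutations: 437 km is optimal.

Minimum total: 437 km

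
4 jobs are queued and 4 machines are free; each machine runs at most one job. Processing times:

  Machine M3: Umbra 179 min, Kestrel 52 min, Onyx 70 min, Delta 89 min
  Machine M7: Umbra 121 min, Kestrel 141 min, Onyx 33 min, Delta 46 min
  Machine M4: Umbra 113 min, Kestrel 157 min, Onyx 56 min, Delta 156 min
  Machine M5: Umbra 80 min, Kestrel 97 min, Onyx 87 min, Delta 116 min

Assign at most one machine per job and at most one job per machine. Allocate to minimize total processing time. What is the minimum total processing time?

Optimal: Umbra→Machine M5 (80 min), Kestrel→Machine M3 (52 min), Onyx→Machine M4 (56 min), Delta→Machine M7 (46 min) — total 80+52+56+46 = 234 min.
Next-best assignment: Umbra→Machine M4, Kestrel→Machine M3, Onyx→Machine M5, Delta→Machine M7 = 298 min.

Minimum total: 234 min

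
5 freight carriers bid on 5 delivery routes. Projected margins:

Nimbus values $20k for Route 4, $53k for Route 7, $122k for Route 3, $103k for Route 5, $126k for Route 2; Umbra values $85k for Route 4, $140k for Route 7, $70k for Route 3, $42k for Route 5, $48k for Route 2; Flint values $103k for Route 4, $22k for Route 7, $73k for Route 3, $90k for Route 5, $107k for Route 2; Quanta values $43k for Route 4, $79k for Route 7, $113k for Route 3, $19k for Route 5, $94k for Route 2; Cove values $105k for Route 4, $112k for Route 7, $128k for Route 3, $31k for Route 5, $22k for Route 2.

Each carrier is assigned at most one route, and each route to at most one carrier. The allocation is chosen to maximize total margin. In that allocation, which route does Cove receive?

Optimal: Nimbus→Route 2 ($126k), Umbra→Route 7 ($140k), Flint→Route 5 ($90k), Quanta→Route 3 ($113k), Cove→Route 4 ($105k) — total 126+140+90+113+105 = $574k.
Column-greedy (each route in turn goes to its best remaining carrier) gives $551k, worse by 23.
Checked against all permutations: $574k is optimal.
Cove's own top route is Route 3 ($128k), but forcing Cove→Route 3 and reassigning the rest optimally gives only $568k — worse by 6.

Cove receives Route 4.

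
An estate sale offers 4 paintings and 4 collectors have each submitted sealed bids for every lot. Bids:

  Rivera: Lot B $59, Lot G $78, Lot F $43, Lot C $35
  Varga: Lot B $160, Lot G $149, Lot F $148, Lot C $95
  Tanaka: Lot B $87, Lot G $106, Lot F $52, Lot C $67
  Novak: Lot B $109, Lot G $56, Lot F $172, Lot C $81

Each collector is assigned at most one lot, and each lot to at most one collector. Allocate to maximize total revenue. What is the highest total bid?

Maximum total: $477

This is a one-to-one assignment (maximum-weight bipartite matching).
Optimal: Rivera→Lot G ($78), Varga→Lot B ($160), Tanaka→Lot C ($67), Novak→Lot F ($172) — total 78+160+67+172 = $477.
Max-entry greedy (repeatedly take the single best remaining cell) gives $473, worse by 4.
Next-best assignment: Rivera→Lot C, Varga→Lot B, Tanaka→Lot G, Novak→Lot F = $473.
Swapping Novak↔Rivera (Novak→Lot G $56, Rivera→Lot F $43) loses 151.
No other one-to-one assignment exceeds $477.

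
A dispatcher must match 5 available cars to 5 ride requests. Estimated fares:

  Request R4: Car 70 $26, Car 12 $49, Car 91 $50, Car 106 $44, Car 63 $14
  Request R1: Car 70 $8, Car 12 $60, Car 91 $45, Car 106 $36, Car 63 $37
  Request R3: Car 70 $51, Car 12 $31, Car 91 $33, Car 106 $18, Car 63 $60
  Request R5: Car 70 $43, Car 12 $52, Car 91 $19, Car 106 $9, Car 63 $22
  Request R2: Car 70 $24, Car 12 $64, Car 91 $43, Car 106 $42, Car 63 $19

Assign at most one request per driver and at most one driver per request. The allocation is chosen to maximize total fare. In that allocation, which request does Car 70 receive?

Optimal: Car 70→Request R5 ($43), Car 12→Request R2 ($64), Car 91→Request R1 ($45), Car 106→Request R4 ($44), Car 63→Request R3 ($60) — total 43+64+45+44+60 = $256.
Row-greedy (each driver in turn takes its best remaining request) gives $223, worse by 33.
Car 70's own top request is Request R3 ($51), but forcing Car 70→Request R3 and reassigning the rest optimally gives only $232 — worse by 24.

Car 70 receives Request R5.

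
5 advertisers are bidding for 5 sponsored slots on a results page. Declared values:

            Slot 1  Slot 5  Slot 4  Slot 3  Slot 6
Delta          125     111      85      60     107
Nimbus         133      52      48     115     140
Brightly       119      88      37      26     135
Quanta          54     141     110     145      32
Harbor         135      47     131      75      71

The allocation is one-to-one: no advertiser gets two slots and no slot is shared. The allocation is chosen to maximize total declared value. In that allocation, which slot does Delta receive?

Optimal: Delta→Slot 5 ($111), Nimbus→Slot 1 ($133), Brightly→Slot 6 ($135), Quanta→Slot 3 ($145), Harbor→Slot 4 ($131) — total 111+133+135+145+131 = $655.
Max-entry greedy (repeatedly take the single best remaining cell) gives $568, worse by 87.
Delta's own top slot is Slot 1 ($125), but forcing Delta→Slot 1 and reassigning the rest optimally gives only $647 — worse by 8.

Delta receives Slot 5.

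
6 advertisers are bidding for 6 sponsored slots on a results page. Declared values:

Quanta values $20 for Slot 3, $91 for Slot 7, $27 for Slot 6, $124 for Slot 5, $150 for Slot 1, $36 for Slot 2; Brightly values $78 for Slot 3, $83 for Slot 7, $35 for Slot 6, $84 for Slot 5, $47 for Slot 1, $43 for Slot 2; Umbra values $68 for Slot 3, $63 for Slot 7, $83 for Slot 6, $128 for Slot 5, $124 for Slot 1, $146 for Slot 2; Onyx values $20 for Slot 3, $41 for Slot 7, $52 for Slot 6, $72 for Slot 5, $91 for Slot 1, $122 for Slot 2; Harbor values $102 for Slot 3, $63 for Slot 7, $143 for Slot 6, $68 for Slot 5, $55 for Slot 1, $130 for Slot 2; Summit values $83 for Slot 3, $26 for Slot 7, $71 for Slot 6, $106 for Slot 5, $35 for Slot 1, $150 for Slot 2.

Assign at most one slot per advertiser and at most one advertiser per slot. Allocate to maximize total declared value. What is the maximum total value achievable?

Maximum total: $709

Optimal: Quanta→Slot 1 ($150), Brightly→Slot 7 ($83), Umbra→Slot 5 ($128), Onyx→Slot 2 ($122), Harbor→Slot 6 ($143), Summit→Slot 3 ($83) — total 150+83+128+122+143+83 = $709.
Column-greedy (each slot in turn goes to its best remaining advertiser) gives $516, worse by 193.
Checked against all permutations: $709 is optimal.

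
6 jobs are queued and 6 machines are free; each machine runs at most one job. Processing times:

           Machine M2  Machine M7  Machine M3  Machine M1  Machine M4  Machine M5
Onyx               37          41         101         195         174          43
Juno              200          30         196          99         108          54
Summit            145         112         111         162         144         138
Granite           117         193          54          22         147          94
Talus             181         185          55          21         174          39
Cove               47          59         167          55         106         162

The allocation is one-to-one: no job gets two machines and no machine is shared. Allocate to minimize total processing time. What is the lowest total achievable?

This is a one-to-one assignment (minimum-cost bipartite matching).
Optimal: Onyx→Machine M5 (43 min), Juno→Machine M7 (30 min), Summit→Machine M4 (144 min), Granite→Machine M3 (54 min), Talus→Machine M1 (21 min), Cove→Machine M2 (47 min) — total 43+30+144+54+21+47 = 339 min.
Row-greedy (each job in turn takes its cheapest remaining machine) gives 345 min, worse by 6.
Checked against all permutations: 339 min is optimal.

Minimum total: 339 min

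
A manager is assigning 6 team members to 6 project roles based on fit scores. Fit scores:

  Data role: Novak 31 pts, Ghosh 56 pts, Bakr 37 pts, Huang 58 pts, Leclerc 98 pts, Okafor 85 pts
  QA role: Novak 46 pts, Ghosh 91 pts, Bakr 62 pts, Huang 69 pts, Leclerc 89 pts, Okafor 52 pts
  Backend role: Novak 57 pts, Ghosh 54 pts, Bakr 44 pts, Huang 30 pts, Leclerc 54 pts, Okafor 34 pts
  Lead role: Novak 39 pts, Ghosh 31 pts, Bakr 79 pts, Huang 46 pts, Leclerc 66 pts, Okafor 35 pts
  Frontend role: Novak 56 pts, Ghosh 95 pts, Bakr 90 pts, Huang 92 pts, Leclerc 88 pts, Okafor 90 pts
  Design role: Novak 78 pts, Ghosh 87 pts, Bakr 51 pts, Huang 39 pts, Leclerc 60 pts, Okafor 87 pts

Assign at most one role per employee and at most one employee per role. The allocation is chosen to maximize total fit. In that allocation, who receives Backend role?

Novak receives Backend role.

Optimal: Novak→Backend role (57 pts), Ghosh→QA role (91 pts), Bakr→Lead role (79 pts), Huang→Frontend role (92 pts), Leclerc→Data role (98 pts), Okafor→Design role (87 pts) — total 57+91+79+92+98+87 = 504 pts.
Max-entry greedy (repeatedly take the single best remaining cell) gives 485 pts, worse by 19.
Next-best assignment: Novak→Backend role, Ghosh→Design role, Bakr→Lead role, Huang→Frontend role, Leclerc→QA role, Okafor→Data role = 489 pts.
Checked against all permutations: 504 pts is optimal.
Novak's own top role is Design role (78 pts), but forcing Novak→Design role and reassigning the rest optimally gives only 479 pts — worse by 25.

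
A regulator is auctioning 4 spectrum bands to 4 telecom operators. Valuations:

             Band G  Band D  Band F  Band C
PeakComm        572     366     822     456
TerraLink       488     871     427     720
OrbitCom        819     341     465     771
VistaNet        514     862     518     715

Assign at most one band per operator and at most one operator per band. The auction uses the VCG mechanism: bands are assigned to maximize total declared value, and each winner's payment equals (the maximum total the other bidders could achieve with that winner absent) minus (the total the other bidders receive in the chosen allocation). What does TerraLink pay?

Efficient allocation: PeakComm→Band F ($822M), TerraLink→Band D ($871M), OrbitCom→Band G ($819M), VistaNet→Band C ($715M); total welfare W = $3227M.
TerraLink receives Band D at value $871M, so the others get W − 871 = $2356M.
Without TerraLink: best allocation of the remaining 3 bidders over all 4 bands is PeakComm→Band F ($822M), OrbitCom→Band G ($819M), VistaNet→Band D ($862M), total $2503M.
VCG payment = (others' best without TerraLink) − (others' welfare with TerraLink) = 2503 − 2356 = $147M.

TerraLink pays $147M.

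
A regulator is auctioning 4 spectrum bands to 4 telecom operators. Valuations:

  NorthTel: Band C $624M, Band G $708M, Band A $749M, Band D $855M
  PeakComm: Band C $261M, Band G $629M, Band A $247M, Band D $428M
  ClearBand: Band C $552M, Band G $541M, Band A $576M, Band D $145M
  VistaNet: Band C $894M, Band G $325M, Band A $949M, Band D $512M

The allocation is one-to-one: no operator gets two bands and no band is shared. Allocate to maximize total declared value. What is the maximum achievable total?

Maximum total: $2985M

Treat this as an assignment problem: match each operator to one band.
Optimal: NorthTel→Band D ($855M), PeakComm→Band G ($629M), ClearBand→Band C ($552M), VistaNet→Band A ($949M) — total 855+629+552+949 = $2985M.
Column-greedy (each band in turn goes to its best remaining operator) gives $2606M, worse by 379.
Next-best assignment: NorthTel→Band D, PeakComm→Band G, ClearBand→Band A, VistaNet→Band C = $2954M.
Every other assignment is strictly worse.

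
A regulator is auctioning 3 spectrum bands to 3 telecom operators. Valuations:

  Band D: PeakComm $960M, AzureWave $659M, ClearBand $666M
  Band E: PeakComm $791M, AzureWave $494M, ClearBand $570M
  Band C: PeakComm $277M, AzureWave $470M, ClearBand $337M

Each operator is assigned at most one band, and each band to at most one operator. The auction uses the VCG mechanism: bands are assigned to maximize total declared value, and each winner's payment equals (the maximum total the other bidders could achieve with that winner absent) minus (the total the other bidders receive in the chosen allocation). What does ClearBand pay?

Efficient allocation: PeakComm→Band D ($960M), AzureWave→Band C ($470M), ClearBand→Band E ($570M); total welfare W = $2000M.
ClearBand receives Band E at value $570M, so the others get W − 570 = $1430M.
Without ClearBand: best allocation of the remaining 2 bidders over all 3 bands is PeakComm→Band D ($960M), AzureWave→Band E ($494M), total $1454M.
VCG payment = (others' best without ClearBand) − (others' welfare with ClearBand) = 1454 − 1430 = $24M.

ClearBand pays $24M.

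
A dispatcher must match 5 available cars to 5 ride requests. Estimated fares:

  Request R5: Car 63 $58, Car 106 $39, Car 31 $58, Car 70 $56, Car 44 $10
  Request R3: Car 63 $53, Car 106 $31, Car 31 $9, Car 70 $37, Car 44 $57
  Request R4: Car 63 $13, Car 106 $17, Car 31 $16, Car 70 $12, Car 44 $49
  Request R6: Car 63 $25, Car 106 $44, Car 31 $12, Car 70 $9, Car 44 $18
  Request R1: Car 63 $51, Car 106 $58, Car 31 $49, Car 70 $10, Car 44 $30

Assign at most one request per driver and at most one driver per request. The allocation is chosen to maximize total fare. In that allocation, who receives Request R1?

Car 31 receives Request R1.

This is the linear assignment problem.
Optimal: Car 63→Request R3 ($53), Car 106→Request R6 ($44), Car 31→Request R1 ($49), Car 70→Request R5 ($56), Car 44→Request R4 ($49) — total 53+44+49+56+49 = $251.
Next-best assignment: Car 63→Request R1, Car 106→Request R6, Car 31→Request R5, Car 70→Request R3, Car 44→Request R4 = $239.
Swapping Car 44↔Car 70 (Car 44→Request R5 $10, Car 70→Request R4 $12) loses 83.
Car 31's own top request is Request R5 ($58), but forcing Car 31→Request R5 and reassigning the rest optimally gives only $239 — worse by 12.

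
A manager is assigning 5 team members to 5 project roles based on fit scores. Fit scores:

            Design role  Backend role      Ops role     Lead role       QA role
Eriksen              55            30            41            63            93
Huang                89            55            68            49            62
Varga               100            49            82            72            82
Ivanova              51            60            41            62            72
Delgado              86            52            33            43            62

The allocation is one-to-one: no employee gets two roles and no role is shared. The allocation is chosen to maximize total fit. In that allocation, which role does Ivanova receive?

Ivanova receives Backend role.

Optimal: Eriksen→QA role (93 pts), Huang→Ops role (68 pts), Varga→Lead role (72 pts), Ivanova→Backend role (60 pts), Delgado→Design role (86 pts) — total 93+68+72+60+86 = 379 pts.
Row-greedy (each employee in turn takes its best remaining role) gives 378 pts, worse by 1.
Next-best assignment: Eriksen→QA role, Huang→Design role, Varga→Ops role, Ivanova→Lead role, Delgado→Backend role = 378 pts.
Swapping Huang↔Delgado (Huang→Design role 89 pts, Delgado→Ops role 33 pts) loses 32.
Checked against all permutations: 379 pts is optimal.
Ivanova's own top role is QA role (72 pts), but forcing Ivanova→QA role and reassigning the rest optimally gives only 358 pts — worse by 21.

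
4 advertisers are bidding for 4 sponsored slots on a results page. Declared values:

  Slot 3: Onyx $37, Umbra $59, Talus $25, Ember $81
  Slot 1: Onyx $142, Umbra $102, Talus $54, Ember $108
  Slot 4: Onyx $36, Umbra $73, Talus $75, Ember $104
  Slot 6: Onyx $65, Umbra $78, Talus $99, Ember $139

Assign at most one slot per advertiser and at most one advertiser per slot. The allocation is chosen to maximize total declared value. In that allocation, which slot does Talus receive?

Optimal: Onyx→Slot 1 ($142), Umbra→Slot 3 ($59), Talus→Slot 4 ($75), Ember→Slot 6 ($139) — total 142+59+75+139 = $415.
Row-greedy (each advertiser in turn takes its best remaining slot) gives $376, worse by 39.
Next-best assignment: Onyx→Slot 1, Umbra→Slot 3, Talus→Slot 6, Ember→Slot 4 = $404.
Swapping Ember↔Onyx (Ember→Slot 1 $108, Onyx→Slot 6 $65) loses 108.
Talus's own top slot is Slot 6 ($99), but forcing Talus→Slot 6 and reassigning the rest optimally gives only $404 — worse by 11.

Talus receives Slot 4.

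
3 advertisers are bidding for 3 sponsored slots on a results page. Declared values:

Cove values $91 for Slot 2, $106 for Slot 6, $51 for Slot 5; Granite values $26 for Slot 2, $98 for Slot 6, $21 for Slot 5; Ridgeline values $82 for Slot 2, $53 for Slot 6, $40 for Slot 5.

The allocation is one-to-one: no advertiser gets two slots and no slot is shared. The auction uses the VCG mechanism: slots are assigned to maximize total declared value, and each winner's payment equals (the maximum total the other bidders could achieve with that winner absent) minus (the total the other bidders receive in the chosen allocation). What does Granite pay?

Efficient allocation: Cove→Slot 5 ($51), Granite→Slot 6 ($98), Ridgeline→Slot 2 ($82); total welfare W = $231.
Granite receives Slot 6 at value $98, so the others get W − 98 = $133.
Without Granite: best allocation of the remaining 2 bidders over all 3 slots is Cove→Slot 6 ($106), Ridgeline→Slot 2 ($82), total $188.
VCG payment = (others' best without Granite) − (others' welfare with Granite) = 188 − 133 = $55.

Granite pays $55.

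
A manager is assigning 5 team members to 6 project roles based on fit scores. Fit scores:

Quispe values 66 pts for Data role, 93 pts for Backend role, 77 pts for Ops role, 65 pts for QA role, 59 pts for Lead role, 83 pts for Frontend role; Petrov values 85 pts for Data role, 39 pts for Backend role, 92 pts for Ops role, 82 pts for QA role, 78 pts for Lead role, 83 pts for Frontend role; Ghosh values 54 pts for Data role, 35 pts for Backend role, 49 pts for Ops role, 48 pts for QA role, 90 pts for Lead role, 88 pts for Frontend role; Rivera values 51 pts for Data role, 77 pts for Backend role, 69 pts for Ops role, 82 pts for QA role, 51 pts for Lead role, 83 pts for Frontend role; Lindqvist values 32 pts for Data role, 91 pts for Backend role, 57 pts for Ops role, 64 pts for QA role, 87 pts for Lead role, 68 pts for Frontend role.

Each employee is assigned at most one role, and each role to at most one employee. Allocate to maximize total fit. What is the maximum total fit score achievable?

This is a one-to-one assignment (maximum-weight bipartite matching).
Optimal: Quispe→Backend role (93 pts), Petrov→Ops role (92 pts), Ghosh→Frontend role (88 pts), Rivera→QA role (82 pts), Lindqvist→Lead role (87 pts) — total 93+92+88+82+87 = 442 pts.
Max-entry greedy (repeatedly take the single best remaining cell) gives 422 pts, worse by 20.
Every other assignment is strictly worse.

Max total: 442 pts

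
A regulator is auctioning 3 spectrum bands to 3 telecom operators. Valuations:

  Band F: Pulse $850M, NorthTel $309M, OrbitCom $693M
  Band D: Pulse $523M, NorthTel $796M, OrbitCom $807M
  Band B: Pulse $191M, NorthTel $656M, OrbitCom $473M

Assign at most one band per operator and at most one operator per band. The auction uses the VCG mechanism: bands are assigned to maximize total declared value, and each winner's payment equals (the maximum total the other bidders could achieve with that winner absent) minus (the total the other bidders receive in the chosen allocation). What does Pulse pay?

Pulse pays $26M.

Efficient allocation: Pulse→Band F ($850M), NorthTel→Band B ($656M), OrbitCom→Band D ($807M); total welfare W = $2313M.
Pulse receives Band F at value $850M, so the others get W − 850 = $1463M.
Without Pulse: best allocation of the remaining 2 bidders over all 3 bands is NorthTel→Band D ($796M), OrbitCom→Band F ($693M), total $1489M.
VCG payment = (others' best without Pulse) − (others' welfare with Pulse) = 1489 − 1463 = $26M.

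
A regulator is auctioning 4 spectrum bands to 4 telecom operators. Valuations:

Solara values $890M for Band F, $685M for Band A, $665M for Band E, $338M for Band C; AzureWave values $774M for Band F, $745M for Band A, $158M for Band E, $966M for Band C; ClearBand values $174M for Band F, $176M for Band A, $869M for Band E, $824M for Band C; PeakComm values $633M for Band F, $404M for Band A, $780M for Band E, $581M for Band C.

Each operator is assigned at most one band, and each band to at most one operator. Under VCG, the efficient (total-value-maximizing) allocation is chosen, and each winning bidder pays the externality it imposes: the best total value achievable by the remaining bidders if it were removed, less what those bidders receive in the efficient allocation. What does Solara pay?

Solara pays $119M.

Efficient allocation: Solara→Band F ($890M), AzureWave→Band A ($745M), ClearBand→Band C ($824M), PeakComm→Band E ($780M); total welfare W = $3239M.
Solara receives Band F at value $890M, so the others get W − 890 = $2349M.
Without Solara: best allocation of the remaining 3 bidders over all 4 bands is AzureWave→Band C ($966M), ClearBand→Band E ($869M), PeakComm→Band F ($633M), total $2468M.
VCG payment = (others' best without Solara) − (others' welfare with Solara) = 2468 − 2349 = $119M.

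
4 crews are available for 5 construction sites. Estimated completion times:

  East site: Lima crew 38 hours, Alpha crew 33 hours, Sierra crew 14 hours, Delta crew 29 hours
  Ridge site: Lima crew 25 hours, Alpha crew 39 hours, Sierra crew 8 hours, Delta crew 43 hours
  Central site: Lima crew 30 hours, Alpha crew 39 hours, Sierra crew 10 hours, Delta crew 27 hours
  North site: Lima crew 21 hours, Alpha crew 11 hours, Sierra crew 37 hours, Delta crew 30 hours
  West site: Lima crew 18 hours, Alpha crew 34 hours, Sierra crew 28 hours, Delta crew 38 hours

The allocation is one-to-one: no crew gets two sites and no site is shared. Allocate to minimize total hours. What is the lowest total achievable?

Optimal: Lima crew→West site (18 hours), Alpha crew→North site (11 hours), Sierra crew→Ridge site (8 hours), Delta crew→Central site (27 hours) — total 18+11+8+27 = 64 hours.
Column-greedy (each site in turn goes to its cheapest remaining crew) gives 77 hours, worse by 13.
Next-best assignment: Lima crew→West site, Alpha crew→North site, Sierra crew→Ridge site, Delta crew→East site = 66 hours.
Swapping Alpha crew↔Lima crew (Alpha crew→West site 34 hours, Lima crew→North site 21 hours) adds 26.

Min total: 64 hours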